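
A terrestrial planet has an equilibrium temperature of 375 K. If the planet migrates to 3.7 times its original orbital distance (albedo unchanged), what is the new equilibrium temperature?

T_eq ∝ L^(1/4) · d^(−1/2).
T′ = 375 / 3.7^(1/2) = 195 K.

T_eq ≈ 195 K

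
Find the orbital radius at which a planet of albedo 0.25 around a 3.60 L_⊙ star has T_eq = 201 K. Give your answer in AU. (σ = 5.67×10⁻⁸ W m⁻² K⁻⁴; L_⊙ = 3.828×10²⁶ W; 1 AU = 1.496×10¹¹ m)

d ≈ 3.15 AU

L = 3.60 × 3.828×10²⁶ = 1.38×10²⁷ W.
From T_eq⁴ = L(1−A)/(16πσd²): d = √[L(1−A)/(16πσT_eq⁴)].
d = √[1.38×10²⁷ × 0.75 / (16π × 5.67×10⁻⁸ × (201)⁴)] = 4.71×10¹¹ m = 3.15 AU.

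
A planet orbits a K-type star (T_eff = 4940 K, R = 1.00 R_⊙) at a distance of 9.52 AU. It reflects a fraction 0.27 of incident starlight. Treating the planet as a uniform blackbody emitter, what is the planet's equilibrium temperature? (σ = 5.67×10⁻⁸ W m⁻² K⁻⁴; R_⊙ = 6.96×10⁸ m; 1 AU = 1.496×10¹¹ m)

R_⋆ = 1.00 × 6.96×10⁸ = 6.96×10⁸ m.
d = 9.52 AU = 1.42×10¹² m.
L = 4πR_⋆²σT_⋆⁴ = 4π(6.96×10⁸)² × 5.67×10⁻⁸ × (4940)⁴ = 2.06×10²⁶ W.
S = L/(4πd²) = 8.06 W m⁻².
Energy balance: absorbed = emitted ⇒ πR²·S(1−A) = 4πR²·σT_eq⁴, so T_eq⁴ = S(1−A)/(4σ).
T_eq = [8.06 × 0.73 / (4 × 5.67×10⁻⁸)]^(1/4) = (2.60×10⁷)^(1/4) = 71.4 K.

T_eq ≈ 71.4 K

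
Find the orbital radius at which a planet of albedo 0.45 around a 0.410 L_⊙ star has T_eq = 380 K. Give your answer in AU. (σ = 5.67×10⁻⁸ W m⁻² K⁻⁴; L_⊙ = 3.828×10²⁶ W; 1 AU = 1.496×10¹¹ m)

d ≈ 0.255 AU

L = 0.410 × 3.828×10²⁶ = 1.57×10²⁶ W.
From T_eq⁴ = L(1−A)/(16πσd²): d = √[L(1−A)/(16πσT_eq⁴)].
d = √[1.57×10²⁶ × 0.55 / (16π × 5.67×10⁻⁸ × (380)⁴)] = 3.81×10¹⁰ m = 0.255 AU.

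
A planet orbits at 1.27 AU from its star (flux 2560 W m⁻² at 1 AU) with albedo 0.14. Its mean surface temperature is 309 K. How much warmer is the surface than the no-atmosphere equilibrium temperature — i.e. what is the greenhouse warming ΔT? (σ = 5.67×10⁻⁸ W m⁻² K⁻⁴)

ΔT ≈ 30.5 K

S = 2560/1.27² = 1587 W m⁻².
T_eq = [S(1−A)/(4σ)]^(1/4) = [1587×0.86/(4×5.67×10⁻⁸)]^(1/4) = 278.5 K.
ΔT = T_surf − T_eq = 309 − 278.5.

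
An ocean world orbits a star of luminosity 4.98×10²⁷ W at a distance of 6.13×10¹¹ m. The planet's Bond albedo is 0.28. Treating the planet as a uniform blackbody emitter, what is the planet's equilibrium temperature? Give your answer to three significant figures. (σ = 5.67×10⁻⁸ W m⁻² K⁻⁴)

T_eq ≈ 241 K

Flux: S = L/(4πd²) = 4.98×10²⁷/(4π×(6.13×10¹¹)²) = 1050 W m⁻².
Energy balance: absorbed = emitted ⇒ πR²·S(1−A) = 4πR²·σT_eq⁴, so T_eq⁴ = S(1−A)/(4σ).
T_eq = [1050 × 0.72 / (4 × 5.67×10⁻⁸)]^(1/4) = (3.35×10⁹)^(1/4) = 241 K.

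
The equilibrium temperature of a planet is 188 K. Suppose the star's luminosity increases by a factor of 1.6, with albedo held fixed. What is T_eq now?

T_eq ≈ 211 K

T_eq ∝ L^(1/4) · d^(−1/2).
T′ = 188 × 1.6^(1/4) = 211 K.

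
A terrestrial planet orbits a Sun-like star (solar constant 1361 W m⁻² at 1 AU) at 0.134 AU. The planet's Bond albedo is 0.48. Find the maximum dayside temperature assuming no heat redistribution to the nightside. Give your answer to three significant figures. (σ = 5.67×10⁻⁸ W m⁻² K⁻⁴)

Flux at 0.134 AU: S = 1361/0.134² = 7.58×10⁴ W m⁻².
With no redistribution each surface element balances locally: S(1−A) = σT⁴.
T = [7.58×10⁴ × 0.52 / 5.67×10⁻⁸]^(1/4) = (6.95×10¹¹)^(1/4) = 913 K.

T_ss ≈ 913 K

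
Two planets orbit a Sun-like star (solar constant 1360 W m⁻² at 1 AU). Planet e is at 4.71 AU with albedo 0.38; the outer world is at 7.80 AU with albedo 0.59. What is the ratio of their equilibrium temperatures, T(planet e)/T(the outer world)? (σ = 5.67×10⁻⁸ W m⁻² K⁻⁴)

T_eq = [S₀(1−A)/(4σd²)]^(1/4), so T ∝ (1−A)^(1/4) / √d.
T₁ = [1360×0.62/(4×5.67×10⁻⁸×4.71²)]^(1/4) = 113.78 K.
T₂ = [1360×0.41/(4×5.67×10⁻⁸×7.80²)]^(1/4) = 79.73 K.

T₁/T₂ ≈ 1.427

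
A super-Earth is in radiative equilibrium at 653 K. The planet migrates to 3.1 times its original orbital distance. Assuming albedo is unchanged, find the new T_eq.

T_eq ≈ 371 K

T_eq ∝ L^(1/4) · d^(−1/2).
T′ = 653 / 3.1^(1/2) = 371 K.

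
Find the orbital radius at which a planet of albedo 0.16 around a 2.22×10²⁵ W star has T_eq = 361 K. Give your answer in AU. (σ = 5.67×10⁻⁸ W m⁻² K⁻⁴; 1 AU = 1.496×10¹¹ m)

From T_eq⁴ = L(1−A)/(16πσd²): d = √[L(1−A)/(16πσT_eq⁴)].
d = √[2.22×10²⁵ × 0.84 / (16π × 5.67×10⁻⁸ × (361)⁴)] = 1.96×10¹⁰ m = 0.131 AU.

d ≈ 0.131 AU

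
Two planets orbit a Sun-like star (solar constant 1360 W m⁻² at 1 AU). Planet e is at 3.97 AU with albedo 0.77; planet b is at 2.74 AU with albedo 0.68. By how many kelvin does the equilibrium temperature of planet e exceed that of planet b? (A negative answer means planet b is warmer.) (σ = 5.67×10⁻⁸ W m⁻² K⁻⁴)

ΔT ≈ -29.7 K

T_eq = [S₀(1−A)/(4σd²)]^(1/4), so T ∝ (1−A)^(1/4) / √d.
T₁ = [1360×0.23/(4×5.67×10⁻⁸×3.97²)]^(1/4) = 96.72 K.
T₂ = [1360×0.32/(4×5.67×10⁻⁸×2.74²)]^(1/4) = 126.44 K.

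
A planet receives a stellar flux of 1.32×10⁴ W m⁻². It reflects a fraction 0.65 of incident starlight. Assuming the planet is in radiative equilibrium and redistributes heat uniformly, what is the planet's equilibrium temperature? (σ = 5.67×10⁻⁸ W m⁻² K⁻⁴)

T_eq ≈ 378 K

Energy balance: absorbed = emitted ⇒ πR²·S(1−A) = 4πR²·σT_eq⁴, so T_eq⁴ = S(1−A)/(4σ).
T_eq = [1.32×10⁴ × 0.35 / (4 × 5.67×10⁻⁸)]^(1/4) = (2.04×10¹⁰)^(1/4) = 378 K.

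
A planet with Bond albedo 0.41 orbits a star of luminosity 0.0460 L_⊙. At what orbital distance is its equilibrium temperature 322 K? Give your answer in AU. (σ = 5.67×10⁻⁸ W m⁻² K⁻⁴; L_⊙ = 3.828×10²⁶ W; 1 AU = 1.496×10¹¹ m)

d ≈ 0.123 AU

L = 0.0460 × 3.828×10²⁶ = 1.76×10²⁵ W.
From T_eq⁴ = L(1−A)/(16πσd²): d = √[L(1−A)/(16πσT_eq⁴)].
d = √[1.76×10²⁵ × 0.59 / (16π × 5.67×10⁻⁸ × (322)⁴)] = 1.84×10¹⁰ m = 0.123 AU.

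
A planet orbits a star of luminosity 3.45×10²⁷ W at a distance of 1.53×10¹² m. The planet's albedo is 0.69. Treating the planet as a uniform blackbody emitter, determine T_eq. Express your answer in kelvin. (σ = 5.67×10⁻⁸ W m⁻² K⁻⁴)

Flux: S = L/(4πd²) = 3.45×10²⁷/(4π×(1.53×10¹²)²) = 117 W m⁻².
Energy balance: absorbed = emitted ⇒ πR²·S(1−A) = 4πR²·σT_eq⁴, so T_eq⁴ = S(1−A)/(4σ).
T_eq = [117 × 0.31 / (4 × 5.67×10⁻⁸)]^(1/4) = (1.60×10⁸)^(1/4) = 113 K.

T_eq ≈ 113 K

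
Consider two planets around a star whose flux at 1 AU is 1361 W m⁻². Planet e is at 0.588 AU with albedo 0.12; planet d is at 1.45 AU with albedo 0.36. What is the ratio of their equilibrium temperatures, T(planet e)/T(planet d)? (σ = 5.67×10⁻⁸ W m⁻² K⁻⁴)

T_eq = [S₀(1−A)/(4σd²)]^(1/4), so T ∝ (1−A)^(1/4) / √d.
T₁ = [1361×0.88/(4×5.67×10⁻⁸×0.588²)]^(1/4) = 351.55 K.
T₂ = [1361×0.64/(4×5.67×10⁻⁸×1.45²)]^(1/4) = 206.74 K.

T₁/T₂ ≈ 1.700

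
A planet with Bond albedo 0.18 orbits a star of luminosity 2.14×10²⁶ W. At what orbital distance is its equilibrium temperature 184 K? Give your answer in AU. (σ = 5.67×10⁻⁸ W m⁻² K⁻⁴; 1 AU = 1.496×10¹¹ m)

From T_eq⁴ = L(1−A)/(16πσd²): d = √[L(1−A)/(16πσT_eq⁴)].
d = √[2.14×10²⁶ × 0.82 / (16π × 5.67×10⁻⁸ × (184)⁴)] = 2.32×10¹¹ m = 1.55 AU.

d ≈ 1.55 AU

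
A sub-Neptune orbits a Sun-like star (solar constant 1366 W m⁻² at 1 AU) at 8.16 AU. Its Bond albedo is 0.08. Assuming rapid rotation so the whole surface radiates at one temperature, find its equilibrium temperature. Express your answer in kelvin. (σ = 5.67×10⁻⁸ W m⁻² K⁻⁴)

Flux at 8.16 AU: S = 1366/8.16² = 20.5 W m⁻².
Energy balance: absorbed = emitted ⇒ πR²·S(1−A) = 4πR²·σT_eq⁴, so T_eq⁴ = S(1−A)/(4σ).
T_eq = [20.5 × 0.92 / (4 × 5.67×10⁻⁸)]^(1/4) = (8.32×10⁷)^(1/4) = 95.5 K.

T_eq ≈ 95.5 K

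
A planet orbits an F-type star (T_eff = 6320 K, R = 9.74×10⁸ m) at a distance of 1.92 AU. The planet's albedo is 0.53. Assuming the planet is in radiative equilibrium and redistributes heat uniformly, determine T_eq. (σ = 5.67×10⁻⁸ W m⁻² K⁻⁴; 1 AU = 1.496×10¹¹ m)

T_eq ≈ 215 K

d = 1.92 AU = 2.87×10¹¹ m.
L = 4πR_⋆²σT_⋆⁴ = 4π(9.74×10⁸)² × 5.67×10⁻⁸ × (6320)⁴ = 1.08×10²⁷ W.
S = L/(4πd²) = 1040 W m⁻².
Energy balance: absorbed = emitted ⇒ πR²·S(1−A) = 4πR²·σT_eq⁴, so T_eq⁴ = S(1−A)/(4σ).
T_eq = [1040 × 0.47 / (4 × 5.67×10⁻⁸)]^(1/4) = (2.16×10⁹)^(1/4) = 215 K.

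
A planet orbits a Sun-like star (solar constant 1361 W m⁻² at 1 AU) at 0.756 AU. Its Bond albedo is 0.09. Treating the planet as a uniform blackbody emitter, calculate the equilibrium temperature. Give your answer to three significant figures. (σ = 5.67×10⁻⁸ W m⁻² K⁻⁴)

T_eq ≈ 313 K

Flux at 0.756 AU: S = 1361/0.756² = 2380 W m⁻².
Energy balance: absorbed = emitted ⇒ πR²·S(1−A) = 4πR²·σT_eq⁴, so T_eq⁴ = S(1−A)/(4σ).
T_eq = [2380 × 0.91 / (4 × 5.67×10⁻⁸)]^(1/4) = (9.55×10⁹)^(1/4) = 313 K.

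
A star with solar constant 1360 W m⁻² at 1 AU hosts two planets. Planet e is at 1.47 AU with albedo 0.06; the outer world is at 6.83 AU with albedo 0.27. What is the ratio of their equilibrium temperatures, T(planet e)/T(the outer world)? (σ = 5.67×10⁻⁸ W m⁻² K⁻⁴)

T₁/T₂ ≈ 2.296

T_eq = [S₀(1−A)/(4σd²)]^(1/4), so T ∝ (1−A)^(1/4) / √d.
T₁ = [1360×0.94/(4×5.67×10⁻⁸×1.47²)]^(1/4) = 225.99 K.
T₂ = [1360×0.73/(4×5.67×10⁻⁸×6.83²)]^(1/4) = 98.42 K.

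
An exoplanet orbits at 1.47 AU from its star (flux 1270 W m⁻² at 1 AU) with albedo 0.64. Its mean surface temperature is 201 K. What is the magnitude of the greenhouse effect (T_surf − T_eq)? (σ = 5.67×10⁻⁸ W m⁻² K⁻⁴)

ΔT ≈ 26.2 K

S = 1270/1.47² = 587.7 W m⁻².
T_eq = [S(1−A)/(4σ)]^(1/4) = [587.7×0.36/(4×5.67×10⁻⁸)]^(1/4) = 174.8 K.
ΔT = T_surf − T_eq = 201 − 174.8.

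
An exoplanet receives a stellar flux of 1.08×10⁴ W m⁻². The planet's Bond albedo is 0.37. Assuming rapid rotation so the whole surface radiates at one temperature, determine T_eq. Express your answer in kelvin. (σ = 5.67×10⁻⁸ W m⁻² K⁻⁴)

Energy balance: absorbed = emitted ⇒ πR²·S(1−A) = 4πR²·σT_eq⁴, so T_eq⁴ = S(1−A)/(4σ).
T_eq = [1.08×10⁴ × 0.63 / (4 × 5.67×10⁻⁸)]^(1/4) = (3.00×10¹⁰)^(1/4) = 416 K.

T_eq ≈ 416 K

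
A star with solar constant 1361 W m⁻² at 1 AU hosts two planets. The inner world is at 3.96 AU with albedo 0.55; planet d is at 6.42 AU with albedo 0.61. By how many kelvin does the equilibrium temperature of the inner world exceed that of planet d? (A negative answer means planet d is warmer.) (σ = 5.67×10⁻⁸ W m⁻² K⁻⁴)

ΔT ≈ 27.7 K

T_eq = [S₀(1−A)/(4σd²)]^(1/4), so T ∝ (1−A)^(1/4) / √d.
T₁ = [1361×0.45/(4×5.67×10⁻⁸×3.96²)]^(1/4) = 114.55 K.
T₂ = [1361×0.39/(4×5.67×10⁻⁸×6.42²)]^(1/4) = 86.81 K.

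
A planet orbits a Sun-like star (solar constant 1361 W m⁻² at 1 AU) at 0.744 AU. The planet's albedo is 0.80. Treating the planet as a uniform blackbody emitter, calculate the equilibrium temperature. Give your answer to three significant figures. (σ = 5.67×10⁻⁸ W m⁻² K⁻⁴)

Flux at 0.744 AU: S = 1361/0.744² = 2460 W m⁻².
Energy balance: absorbed = emitted ⇒ πR²·S(1−A) = 4πR²·σT_eq⁴, so T_eq⁴ = S(1−A)/(4σ).
T_eq = [2460 × 0.20 / (4 × 5.67×10⁻⁸)]^(1/4) = (2.17×10⁹)^(1/4) = 216 K.

T_eq ≈ 216 K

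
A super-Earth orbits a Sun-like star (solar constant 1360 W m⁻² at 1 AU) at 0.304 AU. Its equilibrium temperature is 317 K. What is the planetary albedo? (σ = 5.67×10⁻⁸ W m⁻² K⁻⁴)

Flux at 0.304 AU: S = 1360/0.304² = 1.47×10⁴ W m⁻².
From T_eq⁴ = S(1−A)/(4σ): 1−A = 4σT_eq⁴/S.
1−A = 4 × 5.67×10⁻⁸ × (317)⁴ / 1.47×10⁴ = 0.156.

A ≈ 0.84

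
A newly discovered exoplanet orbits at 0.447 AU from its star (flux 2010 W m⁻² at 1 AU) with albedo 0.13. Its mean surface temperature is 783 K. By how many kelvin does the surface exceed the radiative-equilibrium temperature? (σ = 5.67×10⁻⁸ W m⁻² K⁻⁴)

ΔT ≈ 339.8 K

S = 2010/0.447² = 1.006×10⁴ W m⁻².
T_eq = [S(1−A)/(4σ)]^(1/4) = [1.006×10⁴×0.87/(4×5.67×10⁻⁸)]^(1/4) = 443.2 K.
ΔT = T_surf − T_eq = 783 − 443.2.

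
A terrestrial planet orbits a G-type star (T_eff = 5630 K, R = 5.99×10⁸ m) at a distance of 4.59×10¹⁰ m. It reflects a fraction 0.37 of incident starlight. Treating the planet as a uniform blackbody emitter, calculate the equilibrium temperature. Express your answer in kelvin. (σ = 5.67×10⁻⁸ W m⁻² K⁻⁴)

T_eq ≈ 405 K

L = 4πR_⋆²σT_⋆⁴ = 4π(5.99×10⁸)² × 5.67×10⁻⁸ × (5630)⁴ = 2.57×10²⁶ W.
S = L/(4πd²) = 9700 W m⁻².
Energy balance: absorbed = emitted ⇒ πR²·S(1−A) = 4πR²·σT_eq⁴, so T_eq⁴ = S(1−A)/(4σ).
T_eq = [9700 × 0.63 / (4 × 5.67×10⁻⁸)]^(1/4) = (2.69×10¹⁰)^(1/4) = 405 K.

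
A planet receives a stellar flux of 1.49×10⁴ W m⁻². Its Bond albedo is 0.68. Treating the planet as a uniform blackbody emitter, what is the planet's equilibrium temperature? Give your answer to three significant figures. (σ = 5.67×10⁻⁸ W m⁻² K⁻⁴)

Energy balance: absorbed = emitted ⇒ πR²·S(1−A) = 4πR²·σT_eq⁴, so T_eq⁴ = S(1−A)/(4σ).
T_eq = [1.49×10⁴ × 0.32 / (4 × 5.67×10⁻⁸)]^(1/4) = (2.10×10¹⁰)^(1/4) = 381 K.

T_eq ≈ 381 K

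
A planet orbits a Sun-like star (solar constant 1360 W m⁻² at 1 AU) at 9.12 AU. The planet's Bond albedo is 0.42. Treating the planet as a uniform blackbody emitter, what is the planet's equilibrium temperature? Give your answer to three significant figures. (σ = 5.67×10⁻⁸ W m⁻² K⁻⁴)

T_eq ≈ 80.4 K

Flux at 9.12 AU: S = 1360/9.12² = 16.4 W m⁻².
Energy balance: absorbed = emitted ⇒ πR²·S(1−A) = 4πR²·σT_eq⁴, so T_eq⁴ = S(1−A)/(4σ).
T_eq = [16.4 × 0.58 / (4 × 5.67×10⁻⁸)]^(1/4) = (4.18×10⁷)^(1/4) = 80.4 K.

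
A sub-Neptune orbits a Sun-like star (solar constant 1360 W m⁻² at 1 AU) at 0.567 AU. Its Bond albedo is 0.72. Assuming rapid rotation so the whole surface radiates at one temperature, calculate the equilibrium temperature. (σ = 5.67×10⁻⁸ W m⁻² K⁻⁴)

T_eq ≈ 269 K

Flux at 0.567 AU: S = 1360/0.567² = 4230 W m⁻².
Energy balance: absorbed = emitted ⇒ πR²·S(1−A) = 4πR²·σT_eq⁴, so T_eq⁴ = S(1−A)/(4σ).
T_eq = [4230 × 0.28 / (4 × 5.67×10⁻⁸)]^(1/4) = (5.22×10⁹)^(1/4) = 269 K.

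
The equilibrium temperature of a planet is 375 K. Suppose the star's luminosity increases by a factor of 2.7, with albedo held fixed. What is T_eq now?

T_eq ≈ 481 K

T_eq ∝ L^(1/4) · d^(−1/2).
T′ = 375 × 2.7^(1/4) = 481 K.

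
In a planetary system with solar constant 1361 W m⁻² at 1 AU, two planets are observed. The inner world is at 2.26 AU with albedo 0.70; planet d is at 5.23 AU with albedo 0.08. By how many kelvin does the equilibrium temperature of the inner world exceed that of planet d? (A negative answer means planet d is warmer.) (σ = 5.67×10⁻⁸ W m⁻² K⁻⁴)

T_eq = [S₀(1−A)/(4σd²)]^(1/4), so T ∝ (1−A)^(1/4) / √d.
T₁ = [1361×0.30/(4×5.67×10⁻⁸×2.26²)]^(1/4) = 137.02 K.
T₂ = [1361×0.92/(4×5.67×10⁻⁸×5.23²)]^(1/4) = 119.19 K.

ΔT ≈ 17.8 K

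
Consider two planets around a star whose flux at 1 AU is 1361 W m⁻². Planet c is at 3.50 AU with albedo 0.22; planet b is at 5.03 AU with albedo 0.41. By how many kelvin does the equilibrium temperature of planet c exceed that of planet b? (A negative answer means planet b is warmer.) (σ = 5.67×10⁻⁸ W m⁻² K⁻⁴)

T_eq = [S₀(1−A)/(4σd²)]^(1/4), so T ∝ (1−A)^(1/4) / √d.
T₁ = [1361×0.78/(4×5.67×10⁻⁸×3.50²)]^(1/4) = 139.81 K.
T₂ = [1361×0.59/(4×5.67×10⁻⁸×5.03²)]^(1/4) = 108.76 K.

ΔT ≈ 31.0 K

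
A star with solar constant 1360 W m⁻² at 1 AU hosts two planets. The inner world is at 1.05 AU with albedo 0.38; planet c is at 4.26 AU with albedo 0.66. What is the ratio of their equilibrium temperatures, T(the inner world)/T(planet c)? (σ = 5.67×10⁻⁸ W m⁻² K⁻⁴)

T₁/T₂ ≈ 2.341

T_eq = [S₀(1−A)/(4σd²)]^(1/4), so T ∝ (1−A)^(1/4) / √d.
T₁ = [1360×0.62/(4×5.67×10⁻⁸×1.05²)]^(1/4) = 240.98 K.
T₂ = [1360×0.34/(4×5.67×10⁻⁸×4.26²)]^(1/4) = 102.95 K.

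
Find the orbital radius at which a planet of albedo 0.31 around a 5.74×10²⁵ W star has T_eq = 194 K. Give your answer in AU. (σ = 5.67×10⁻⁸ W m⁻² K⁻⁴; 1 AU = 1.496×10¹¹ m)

From T_eq⁴ = L(1−A)/(16πσd²): d = √[L(1−A)/(16πσT_eq⁴)].
d = √[5.74×10²⁵ × 0.69 / (16π × 5.67×10⁻⁸ × (194)⁴)] = 9.90×10¹⁰ m = 0.662 AU.

d ≈ 0.662 AU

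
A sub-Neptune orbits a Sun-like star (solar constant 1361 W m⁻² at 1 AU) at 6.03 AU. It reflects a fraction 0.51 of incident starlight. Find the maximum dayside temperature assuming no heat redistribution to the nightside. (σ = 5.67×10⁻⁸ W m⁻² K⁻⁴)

T_ss ≈ 134 K

Flux at 6.03 AU: S = 1361/6.03² = 37.4 W m⁻².
With no redistribution each surface element balances locally: S(1−A) = σT⁴.
T = [37.4 × 0.49 / 5.67×10⁻⁸]^(1/4) = (3.23×10⁸)^(1/4) = 134 K.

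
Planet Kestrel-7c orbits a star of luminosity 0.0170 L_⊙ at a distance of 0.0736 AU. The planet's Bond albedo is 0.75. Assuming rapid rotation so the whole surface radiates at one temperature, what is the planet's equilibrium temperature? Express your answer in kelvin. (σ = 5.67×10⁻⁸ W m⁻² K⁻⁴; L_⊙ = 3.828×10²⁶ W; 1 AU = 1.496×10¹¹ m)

T_eq ≈ 262 K

d = 0.0736 AU = 1.10×10¹⁰ m.
L = 0.0170 × 3.828×10²⁶ = 6.51×10²⁴ W.
Flux: S = L/(4πd²) = 6.51×10²⁴/(4π×(1.10×10¹⁰)²) = 4270 W m⁻².
Energy balance: absorbed = emitted ⇒ πR²·S(1−A) = 4πR²·σT_eq⁴, so T_eq⁴ = S(1−A)/(4σ).
T_eq = [4270 × 0.25 / (4 × 5.67×10⁻⁸)]^(1/4) = (4.71×10⁹)^(1/4) = 262 K.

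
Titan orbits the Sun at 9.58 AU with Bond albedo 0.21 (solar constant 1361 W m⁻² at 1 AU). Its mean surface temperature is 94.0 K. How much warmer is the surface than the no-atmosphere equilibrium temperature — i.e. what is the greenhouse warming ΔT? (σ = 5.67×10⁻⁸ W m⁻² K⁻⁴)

S = 1361/9.58² = 14.83 W m⁻².
T_eq = [S(1−A)/(4σ)]^(1/4) = [14.83×0.79/(4×5.67×10⁻⁸)]^(1/4) = 84.8 K.
ΔT = T_surf − T_eq = 94 − 84.8.

ΔT ≈ 9.2 K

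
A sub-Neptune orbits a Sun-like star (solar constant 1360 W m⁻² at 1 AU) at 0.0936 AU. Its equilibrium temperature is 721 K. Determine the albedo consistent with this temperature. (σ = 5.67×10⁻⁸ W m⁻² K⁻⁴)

Flux at 0.0936 AU: S = 1360/0.0936² = 1.55×10⁵ W m⁻².
From T_eq⁴ = S(1−A)/(4σ): 1−A = 4σT_eq⁴/S.
1−A = 4 × 5.67×10⁻⁸ × (721)⁴ / 1.55×10⁵ = 0.395.

A ≈ 0.61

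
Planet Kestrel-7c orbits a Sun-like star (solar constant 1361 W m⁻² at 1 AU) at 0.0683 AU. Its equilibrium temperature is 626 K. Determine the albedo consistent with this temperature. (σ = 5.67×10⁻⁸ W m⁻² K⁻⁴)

A ≈ 0.88

Flux at 0.0683 AU: S = 1361/0.0683² = 2.92×10⁵ W m⁻².
From T_eq⁴ = S(1−A)/(4σ): 1−A = 4σT_eq⁴/S.
1−A = 4 × 5.67×10⁻⁸ × (626)⁴ / 2.92×10⁵ = 0.119.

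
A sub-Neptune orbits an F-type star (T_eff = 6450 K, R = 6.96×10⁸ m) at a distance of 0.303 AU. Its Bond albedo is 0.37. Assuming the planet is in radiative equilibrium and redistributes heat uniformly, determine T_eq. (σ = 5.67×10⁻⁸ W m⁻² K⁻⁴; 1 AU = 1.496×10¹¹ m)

T_eq ≈ 503 K

d = 0.303 AU = 4.53×10¹⁰ m.
L = 4πR_⋆²σT_⋆⁴ = 4π(6.96×10⁸)² × 5.67×10⁻⁸ × (6450)⁴ = 5.97×10²⁶ W.
S = L/(4πd²) = 2.31×10⁴ W m⁻².
Energy balance: absorbed = emitted ⇒ πR²·S(1−A) = 4πR²·σT_eq⁴, so T_eq⁴ = S(1−A)/(4σ).
T_eq = [2.31×10⁴ × 0.63 / (4 × 5.67×10⁻⁸)]^(1/4) = (6.43×10¹⁰)^(1/4) = 503 K.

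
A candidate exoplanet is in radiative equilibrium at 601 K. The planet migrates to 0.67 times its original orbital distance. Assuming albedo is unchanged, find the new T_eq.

T_eq ≈ 734 K

T_eq ∝ L^(1/4) · d^(−1/2).
T′ = 601 / 0.67^(1/2) = 734 K.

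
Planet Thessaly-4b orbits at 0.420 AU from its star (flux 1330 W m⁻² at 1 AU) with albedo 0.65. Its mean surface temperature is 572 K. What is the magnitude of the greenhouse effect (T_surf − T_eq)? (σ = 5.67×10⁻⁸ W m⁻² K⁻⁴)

S = 1330/0.420² = 7540 W m⁻².
T_eq = [S(1−A)/(4σ)]^(1/4) = [7540×0.35/(4×5.67×10⁻⁸)]^(1/4) = 328.4 K.
ΔT = T_surf − T_eq = 572 − 328.4.

ΔT ≈ 243.6 K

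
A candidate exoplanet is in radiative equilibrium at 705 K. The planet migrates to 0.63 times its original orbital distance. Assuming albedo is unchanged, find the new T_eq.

T_eq ∝ L^(1/4) · d^(−1/2).
T′ = 705 / 0.63^(1/2) = 888 K.

T_eq ≈ 888 K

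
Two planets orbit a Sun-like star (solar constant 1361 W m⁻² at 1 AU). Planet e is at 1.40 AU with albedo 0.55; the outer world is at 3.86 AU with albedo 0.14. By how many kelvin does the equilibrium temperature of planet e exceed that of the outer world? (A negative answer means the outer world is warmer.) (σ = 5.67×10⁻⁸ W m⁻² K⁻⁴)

ΔT ≈ 56.2 K

T_eq = [S₀(1−A)/(4σd²)]^(1/4), so T ∝ (1−A)^(1/4) / √d.
T₁ = [1361×0.45/(4×5.67×10⁻⁸×1.40²)]^(1/4) = 192.66 K.
T₂ = [1361×0.86/(4×5.67×10⁻⁸×3.86²)]^(1/4) = 136.42 K.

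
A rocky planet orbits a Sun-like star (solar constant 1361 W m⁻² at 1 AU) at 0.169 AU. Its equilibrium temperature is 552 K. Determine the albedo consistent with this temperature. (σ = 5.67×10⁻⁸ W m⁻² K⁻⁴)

Flux at 0.169 AU: S = 1361/0.169² = 4.77×10⁴ W m⁻².
From T_eq⁴ = S(1−A)/(4σ): 1−A = 4σT_eq⁴/S.
1−A = 4 × 5.67×10⁻⁸ × (552)⁴ / 4.77×10⁴ = 0.442.

A ≈ 0.56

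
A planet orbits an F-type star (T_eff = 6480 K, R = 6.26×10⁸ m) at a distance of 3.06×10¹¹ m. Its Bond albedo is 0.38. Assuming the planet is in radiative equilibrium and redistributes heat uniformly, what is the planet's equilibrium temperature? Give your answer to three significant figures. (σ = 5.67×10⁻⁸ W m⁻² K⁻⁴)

T_eq ≈ 184 K

L = 4πR_⋆²σT_⋆⁴ = 4π(6.26×10⁸)² × 5.67×10⁻⁸ × (6480)⁴ = 4.92×10²⁶ W.
S = L/(4πd²) = 418 W m⁻².
Energy balance: absorbed = emitted ⇒ πR²·S(1−A) = 4πR²·σT_eq⁴, so T_eq⁴ = S(1−A)/(4σ).
T_eq = [418 × 0.62 / (4 × 5.67×10⁻⁸)]^(1/4) = (1.14×10⁹)^(1/4) = 184 K.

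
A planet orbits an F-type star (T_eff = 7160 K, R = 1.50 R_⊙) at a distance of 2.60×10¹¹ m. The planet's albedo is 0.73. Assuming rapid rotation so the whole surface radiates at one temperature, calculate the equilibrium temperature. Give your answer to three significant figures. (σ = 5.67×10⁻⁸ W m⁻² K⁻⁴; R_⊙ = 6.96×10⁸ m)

R_⋆ = 1.50 × 6.96×10⁸ = 1.04×10⁹ m.
L = 4πR_⋆²σT_⋆⁴ = 4π(1.04×10⁹)² × 5.67×10⁻⁸ × (7160)⁴ = 2.04×10²⁷ W.
S = L/(4πd²) = 2400 W m⁻².
Energy balance: absorbed = emitted ⇒ πR²·S(1−A) = 4πR²·σT_eq⁴, so T_eq⁴ = S(1−A)/(4σ).
T_eq = [2400 × 0.27 / (4 × 5.67×10⁻⁸)]^(1/4) = (2.86×10⁹)^(1/4) = 231 K.

T_eq ≈ 231 K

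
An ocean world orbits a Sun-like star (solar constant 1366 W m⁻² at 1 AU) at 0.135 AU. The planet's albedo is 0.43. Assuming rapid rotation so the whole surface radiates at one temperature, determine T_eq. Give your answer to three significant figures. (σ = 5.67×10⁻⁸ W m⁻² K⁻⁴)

T_eq ≈ 659 K

Flux at 0.135 AU: S = 1366/0.135² = 7.50×10⁴ W m⁻².
Energy balance: absorbed = emitted ⇒ πR²·S(1−A) = 4πR²·σT_eq⁴, so T_eq⁴ = S(1−A)/(4σ).
T_eq = [7.50×10⁴ × 0.57 / (4 × 5.67×10⁻⁸)]^(1/4) = (1.88×10¹¹)^(1/4) = 659 K.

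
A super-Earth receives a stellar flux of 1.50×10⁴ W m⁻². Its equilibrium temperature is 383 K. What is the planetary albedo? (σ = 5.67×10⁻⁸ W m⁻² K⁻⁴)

From T_eq⁴ = S(1−A)/(4σ): 1−A = 4σT_eq⁴/S.
1−A = 4 × 5.67×10⁻⁸ × (383)⁴ / 1.50×10⁴ = 0.325.

A ≈ 0.67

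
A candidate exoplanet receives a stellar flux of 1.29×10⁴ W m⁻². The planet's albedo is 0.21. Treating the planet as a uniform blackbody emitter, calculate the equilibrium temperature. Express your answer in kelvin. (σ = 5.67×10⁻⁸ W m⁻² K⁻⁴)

Energy balance: absorbed = emitted ⇒ πR²·S(1−A) = 4πR²·σT_eq⁴, so T_eq⁴ = S(1−A)/(4σ).
T_eq = [1.29×10⁴ × 0.79 / (4 × 5.67×10⁻⁸)]^(1/4) = (4.49×10¹⁰)^(1/4) = 460 K.

T_eq ≈ 460 K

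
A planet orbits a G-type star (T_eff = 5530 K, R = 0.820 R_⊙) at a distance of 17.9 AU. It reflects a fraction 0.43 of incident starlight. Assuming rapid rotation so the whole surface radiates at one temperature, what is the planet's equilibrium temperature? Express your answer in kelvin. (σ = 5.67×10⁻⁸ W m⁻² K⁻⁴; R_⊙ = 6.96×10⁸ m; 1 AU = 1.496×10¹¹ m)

R_⋆ = 0.820 × 6.96×10⁸ = 5.71×10⁸ m.
d = 17.9 AU = 2.68×10¹² m.
L = 4πR_⋆²σT_⋆⁴ = 4π(5.71×10⁸)² × 5.67×10⁻⁸ × (5530)⁴ = 2.17×10²⁶ W.
S = L/(4πd²) = 2.41 W m⁻².
Energy balance: absorbed = emitted ⇒ πR²·S(1−A) = 4πR²·σT_eq⁴, so T_eq⁴ = S(1−A)/(4σ).
T_eq = [2.41 × 0.57 / (4 × 5.67×10⁻⁸)]^(1/4) = (6.05×10⁶)^(1/4) = 49.6 K.

T_eq ≈ 49.6 K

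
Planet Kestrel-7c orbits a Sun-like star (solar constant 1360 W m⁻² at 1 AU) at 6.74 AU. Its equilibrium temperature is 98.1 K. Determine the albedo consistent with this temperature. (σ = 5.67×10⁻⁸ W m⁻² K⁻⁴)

Flux at 6.74 AU: S = 1360/6.74² = 29.9 W m⁻².
From T_eq⁴ = S(1−A)/(4σ): 1−A = 4σT_eq⁴/S.
1−A = 4 × 5.67×10⁻⁸ × (98.1)⁴ / 29.9 = 0.702.

A ≈ 0.30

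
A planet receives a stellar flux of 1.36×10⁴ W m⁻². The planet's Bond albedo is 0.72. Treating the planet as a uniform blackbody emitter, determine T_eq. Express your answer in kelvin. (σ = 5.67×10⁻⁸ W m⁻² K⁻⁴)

T_eq ≈ 360 K

Energy balance: absorbed = emitted ⇒ πR²·S(1−A) = 4πR²·σT_eq⁴, so T_eq⁴ = S(1−A)/(4σ).
T_eq = [1.36×10⁴ × 0.28 / (4 × 5.67×10⁻⁸)]^(1/4) = (1.68×10¹⁰)^(1/4) = 360 K.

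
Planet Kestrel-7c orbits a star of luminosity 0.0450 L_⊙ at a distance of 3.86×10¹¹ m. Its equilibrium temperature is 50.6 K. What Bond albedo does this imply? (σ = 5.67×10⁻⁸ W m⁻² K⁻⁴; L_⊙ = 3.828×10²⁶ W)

A ≈ 0.84

L = 0.0450 × 3.828×10²⁶ = 1.72×10²⁵ W.
Flux: S = L/(4πd²) = 1.72×10²⁵/(4π×(3.86×10¹¹)²) = 9.20 W m⁻².
From T_eq⁴ = S(1−A)/(4σ): 1−A = 4σT_eq⁴/S.
1−A = 4 × 5.67×10⁻⁸ × (50.6)⁴ / 9.20 = 0.162.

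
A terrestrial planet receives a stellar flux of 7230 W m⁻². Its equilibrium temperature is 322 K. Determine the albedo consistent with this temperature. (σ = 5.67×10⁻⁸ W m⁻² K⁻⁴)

A ≈ 0.66

From T_eq⁴ = S(1−A)/(4σ): 1−A = 4σT_eq⁴/S.
1−A = 4 × 5.67×10⁻⁸ × (322)⁴ / 7230 = 0.337.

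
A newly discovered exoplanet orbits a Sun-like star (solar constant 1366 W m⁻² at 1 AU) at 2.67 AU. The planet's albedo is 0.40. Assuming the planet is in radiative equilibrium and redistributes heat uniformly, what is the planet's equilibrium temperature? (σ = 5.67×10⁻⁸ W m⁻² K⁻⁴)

T_eq ≈ 150 K

Flux at 2.67 AU: S = 1366/2.67² = 192 W m⁻².
Energy balance: absorbed = emitted ⇒ πR²·S(1−A) = 4πR²·σT_eq⁴, so T_eq⁴ = S(1−A)/(4σ).
T_eq = [192 × 0.60 / (4 × 5.67×10⁻⁸)]^(1/4) = (5.07×10⁸)^(1/4) = 150 K.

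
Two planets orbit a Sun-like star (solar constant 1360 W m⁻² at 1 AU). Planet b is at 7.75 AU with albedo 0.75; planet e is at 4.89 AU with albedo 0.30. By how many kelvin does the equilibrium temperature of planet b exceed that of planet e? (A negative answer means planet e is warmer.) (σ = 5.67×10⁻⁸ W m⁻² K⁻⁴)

T_eq = [S₀(1−A)/(4σd²)]^(1/4), so T ∝ (1−A)^(1/4) / √d.
T₁ = [1360×0.25/(4×5.67×10⁻⁸×7.75²)]^(1/4) = 70.68 K.
T₂ = [1360×0.70/(4×5.67×10⁻⁸×4.89²)]^(1/4) = 115.10 K.

ΔT ≈ -44.4 K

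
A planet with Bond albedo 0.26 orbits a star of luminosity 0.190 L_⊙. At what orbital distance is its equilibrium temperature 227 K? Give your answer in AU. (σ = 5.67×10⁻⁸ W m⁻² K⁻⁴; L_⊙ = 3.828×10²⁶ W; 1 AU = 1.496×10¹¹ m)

L = 0.190 × 3.828×10²⁶ = 7.27×10²⁵ W.
From T_eq⁴ = L(1−A)/(16πσd²): d = √[L(1−A)/(16πσT_eq⁴)].
d = √[7.27×10²⁵ × 0.74 / (16π × 5.67×10⁻⁸ × (227)⁴)] = 8.43×10¹⁰ m = 0.564 AU.

d ≈ 0.564 AU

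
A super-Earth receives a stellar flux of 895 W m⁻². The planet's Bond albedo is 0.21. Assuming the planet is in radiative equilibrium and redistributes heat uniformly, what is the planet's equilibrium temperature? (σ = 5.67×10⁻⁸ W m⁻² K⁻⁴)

T_eq ≈ 236 K

Energy balance: absorbed = emitted ⇒ πR²·S(1−A) = 4πR²·σT_eq⁴, so T_eq⁴ = S(1−A)/(4σ).
T_eq = [895 × 0.79 / (4 × 5.67×10⁻⁸)]^(1/4) = (3.12×10⁹)^(1/4) = 236 K.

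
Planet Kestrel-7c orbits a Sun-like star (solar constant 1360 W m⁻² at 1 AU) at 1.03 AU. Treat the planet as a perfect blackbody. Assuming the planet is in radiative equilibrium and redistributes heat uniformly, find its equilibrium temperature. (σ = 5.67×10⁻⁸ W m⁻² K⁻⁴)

Flux at 1.03 AU: S = 1360/1.03² = 1280 W m⁻².
Energy balance: absorbed = emitted ⇒ πR²·S(1−A) = 4πR²·σT_eq⁴, so T_eq⁴ = S(1−A)/(4σ).
T_eq = [1280 × 1.00 / (4 × 5.67×10⁻⁸)]^(1/4) = (5.65×10⁹)^(1/4) = 274 K.

T_eq ≈ 274 K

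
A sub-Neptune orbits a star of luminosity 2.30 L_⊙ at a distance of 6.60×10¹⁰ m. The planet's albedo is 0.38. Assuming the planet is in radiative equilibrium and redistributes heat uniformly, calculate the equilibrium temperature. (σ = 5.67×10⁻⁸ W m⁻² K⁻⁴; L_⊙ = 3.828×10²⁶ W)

T_eq ≈ 458 K

L = 2.30 × 3.828×10²⁶ = 8.80×10²⁶ W.
Flux: S = L/(4πd²) = 8.80×10²⁶/(4π×(6.60×10¹⁰)²) = 1.61×10⁴ W m⁻².
Energy balance: absorbed = emitted ⇒ πR²·S(1−A) = 4πR²·σT_eq⁴, so T_eq⁴ = S(1−A)/(4σ).
T_eq = [1.61×10⁴ × 0.62 / (4 × 5.67×10⁻⁸)]^(1/4) = (4.40×10¹⁰)^(1/4) = 458 K.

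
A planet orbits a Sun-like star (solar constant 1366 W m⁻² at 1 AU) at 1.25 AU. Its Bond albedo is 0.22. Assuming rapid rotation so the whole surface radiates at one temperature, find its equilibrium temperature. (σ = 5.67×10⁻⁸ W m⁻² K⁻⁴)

T_eq ≈ 234 K

Flux at 1.25 AU: S = 1366/1.25² = 874 W m⁻².
Energy balance: absorbed = emitted ⇒ πR²·S(1−A) = 4πR²·σT_eq⁴, so T_eq⁴ = S(1−A)/(4σ).
T_eq = [874 × 0.78 / (4 × 5.67×10⁻⁸)]^(1/4) = (3.01×10⁹)^(1/4) = 234 K.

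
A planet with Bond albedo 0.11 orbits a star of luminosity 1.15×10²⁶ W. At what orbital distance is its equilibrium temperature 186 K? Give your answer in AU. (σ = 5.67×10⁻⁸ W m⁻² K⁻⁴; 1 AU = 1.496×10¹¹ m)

d ≈ 1.16 AU

From T_eq⁴ = L(1−A)/(16πσd²): d = √[L(1−A)/(16πσT_eq⁴)].
d = √[1.15×10²⁶ × 0.89 / (16π × 5.67×10⁻⁸ × (186)⁴)] = 1.73×10¹¹ m = 1.16 AU.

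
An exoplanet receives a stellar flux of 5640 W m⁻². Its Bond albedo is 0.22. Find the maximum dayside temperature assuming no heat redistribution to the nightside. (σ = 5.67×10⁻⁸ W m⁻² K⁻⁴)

With no redistribution each surface element balances locally: S(1−A) = σT⁴.
T = [5640 × 0.78 / 5.67×10⁻⁸]^(1/4) = (7.76×10¹⁰)^(1/4) = 528 K.

T_ss ≈ 528 K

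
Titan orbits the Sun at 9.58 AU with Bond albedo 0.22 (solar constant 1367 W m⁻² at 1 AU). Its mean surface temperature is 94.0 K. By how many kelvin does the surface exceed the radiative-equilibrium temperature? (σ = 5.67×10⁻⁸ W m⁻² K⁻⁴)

ΔT ≈ 9.4 K

S = 1367/9.58² = 14.89 W m⁻².
T_eq = [S(1−A)/(4σ)]^(1/4) = [14.89×0.78/(4×5.67×10⁻⁸)]^(1/4) = 84.6 K.
ΔT = T_surf − T_eq = 94 − 84.6.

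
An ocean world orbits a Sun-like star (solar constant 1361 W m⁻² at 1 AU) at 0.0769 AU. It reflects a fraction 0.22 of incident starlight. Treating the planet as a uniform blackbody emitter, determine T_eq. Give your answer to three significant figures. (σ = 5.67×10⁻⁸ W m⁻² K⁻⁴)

T_eq ≈ 943 K

Flux at 0.0769 AU: S = 1361/0.0769² = 2.30×10⁵ W m⁻².
Energy balance: absorbed = emitted ⇒ πR²·S(1−A) = 4πR²·σT_eq⁴, so T_eq⁴ = S(1−A)/(4σ).
T_eq = [2.30×10⁵ × 0.78 / (4 × 5.67×10⁻⁸)]^(1/4) = (7.92×10¹¹)^(1/4) = 943 K.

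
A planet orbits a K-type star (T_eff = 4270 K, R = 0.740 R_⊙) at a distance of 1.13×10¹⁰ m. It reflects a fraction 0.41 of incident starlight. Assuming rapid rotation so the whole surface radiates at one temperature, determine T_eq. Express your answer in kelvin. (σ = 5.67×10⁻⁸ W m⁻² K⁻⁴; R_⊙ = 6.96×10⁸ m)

R_⋆ = 0.740 × 6.96×10⁸ = 5.15×10⁸ m.
L = 4πR_⋆²σT_⋆⁴ = 4π(5.15×10⁸)² × 5.67×10⁻⁸ × (4270)⁴ = 6.28×10²⁵ W.
S = L/(4πd²) = 3.92×10⁴ W m⁻².
Energy balance: absorbed = emitted ⇒ πR²·S(1−A) = 4πR²·σT_eq⁴, so T_eq⁴ = S(1−A)/(4σ).
T_eq = [3.92×10⁴ × 0.59 / (4 × 5.67×10⁻⁸)]^(1/4) = (1.02×10¹¹)^(1/4) = 565 K.

T_eq ≈ 565 K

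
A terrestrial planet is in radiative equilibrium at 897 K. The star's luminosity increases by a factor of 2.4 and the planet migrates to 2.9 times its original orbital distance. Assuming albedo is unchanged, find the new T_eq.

T_eq ≈ 656 K

T_eq ∝ L^(1/4) · d^(−1/2).
T′ = 897 × 2.4^(1/4) / 2.9^(1/2) = 656 K.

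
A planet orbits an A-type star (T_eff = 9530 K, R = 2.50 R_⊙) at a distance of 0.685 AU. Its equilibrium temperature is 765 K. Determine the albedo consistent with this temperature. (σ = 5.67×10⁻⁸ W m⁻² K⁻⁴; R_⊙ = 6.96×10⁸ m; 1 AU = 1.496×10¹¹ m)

R_⋆ = 2.50 × 6.96×10⁸ = 1.74×10⁹ m.
d = 0.685 AU = 1.02×10¹¹ m.
L = 4πR_⋆²σT_⋆⁴ = 4π(1.74×10⁹)² × 5.67×10⁻⁸ × (9530)⁴ = 1.78×10²⁸ W.
S = L/(4πd²) = 1.35×10⁵ W m⁻².
From T_eq⁴ = S(1−A)/(4σ): 1−A = 4σT_eq⁴/S.
1−A = 4 × 5.67×10⁻⁸ × (765)⁴ / 1.35×10⁵ = 0.576.

A ≈ 0.42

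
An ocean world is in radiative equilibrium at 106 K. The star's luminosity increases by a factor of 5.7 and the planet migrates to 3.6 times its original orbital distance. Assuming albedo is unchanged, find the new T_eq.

T_eq ∝ L^(1/4) · d^(−1/2).
T′ = 106 × 5.7^(1/4) / 3.6^(1/2) = 86.3 K.

T_eq ≈ 86.3 K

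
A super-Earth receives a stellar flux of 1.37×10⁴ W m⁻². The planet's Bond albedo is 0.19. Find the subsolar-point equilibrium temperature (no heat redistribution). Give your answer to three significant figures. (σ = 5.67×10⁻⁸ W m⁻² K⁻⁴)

At the subsolar point the surface absorbs S(1−A) and emits σT⁴ per unit area — no factor of 4, since only the local patch is in balance.
T = [1.37×10⁴ × 0.81 / 5.67×10⁻⁸]^(1/4) = (1.96×10¹¹)^(1/4) = 665 K.

T_ss ≈ 665 K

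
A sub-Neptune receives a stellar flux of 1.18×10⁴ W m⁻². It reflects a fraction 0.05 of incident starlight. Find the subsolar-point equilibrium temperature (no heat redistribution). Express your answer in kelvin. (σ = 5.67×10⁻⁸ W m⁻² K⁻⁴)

T_ss ≈ 667 K

At the subsolar point the surface absorbs S(1−A) and emits σT⁴ per unit area — no factor of 4, since only the local patch is in balance.
T = [1.18×10⁴ × 0.95 / 5.67×10⁻⁸]^(1/4) = (1.98×10¹¹)^(1/4) = 667 K.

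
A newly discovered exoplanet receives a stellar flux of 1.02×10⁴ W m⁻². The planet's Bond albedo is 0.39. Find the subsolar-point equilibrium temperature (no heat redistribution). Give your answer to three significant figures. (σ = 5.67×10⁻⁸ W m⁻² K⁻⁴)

At the subsolar point the surface absorbs S(1−A) and emits σT⁴ per unit area — no factor of 4, since only the local patch is in balance.
T = [1.02×10⁴ × 0.61 / 5.67×10⁻⁸]^(1/4) = (1.10×10¹¹)^(1/4) = 576 K.

T_ss ≈ 576 K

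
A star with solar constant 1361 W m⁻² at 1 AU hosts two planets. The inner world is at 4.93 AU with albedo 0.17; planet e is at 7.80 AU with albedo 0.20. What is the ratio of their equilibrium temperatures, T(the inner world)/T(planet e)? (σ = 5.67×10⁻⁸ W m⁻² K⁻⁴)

T_eq = [S₀(1−A)/(4σd²)]^(1/4), so T ∝ (1−A)^(1/4) / √d.
T₁ = [1361×0.83/(4×5.67×10⁻⁸×4.93²)]^(1/4) = 119.65 K.
T₂ = [1361×0.80/(4×5.67×10⁻⁸×7.80²)]^(1/4) = 94.25 K.

T₁/T₂ ≈ 1.269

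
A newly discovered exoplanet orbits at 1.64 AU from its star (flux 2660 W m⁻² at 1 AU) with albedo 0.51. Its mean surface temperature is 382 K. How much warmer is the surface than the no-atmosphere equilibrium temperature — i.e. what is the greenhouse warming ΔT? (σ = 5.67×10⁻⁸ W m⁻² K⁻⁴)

ΔT ≈ 167.0 K

S = 2660/1.64² = 989.0 W m⁻².
T_eq = [S(1−A)/(4σ)]^(1/4) = [989.0×0.49/(4×5.67×10⁻⁸)]^(1/4) = 215.0 K.
ΔT = T_surf − T_eq = 382 − 215.0.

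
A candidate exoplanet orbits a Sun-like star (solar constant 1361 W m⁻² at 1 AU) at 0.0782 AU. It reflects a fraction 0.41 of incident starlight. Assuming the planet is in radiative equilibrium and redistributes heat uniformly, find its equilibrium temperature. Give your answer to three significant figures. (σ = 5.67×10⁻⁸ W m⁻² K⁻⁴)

Flux at 0.0782 AU: S = 1361/0.0782² = 2.23×10⁵ W m⁻².
Energy balance: absorbed = emitted ⇒ πR²·S(1−A) = 4πR²·σT_eq⁴, so T_eq⁴ = S(1−A)/(4σ).
T_eq = [2.23×10⁵ × 0.59 / (4 × 5.67×10⁻⁸)]^(1/4) = (5.79×10¹¹)^(1/4) = 872 K.

T_eq ≈ 872 K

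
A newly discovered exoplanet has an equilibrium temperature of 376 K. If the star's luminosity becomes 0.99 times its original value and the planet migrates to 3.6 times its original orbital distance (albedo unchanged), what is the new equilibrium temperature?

T_eq ∝ L^(1/4) · d^(−1/2).
T′ = 376 × 0.99^(1/4) / 3.6^(1/2) = 198 K.

T_eq ≈ 198 K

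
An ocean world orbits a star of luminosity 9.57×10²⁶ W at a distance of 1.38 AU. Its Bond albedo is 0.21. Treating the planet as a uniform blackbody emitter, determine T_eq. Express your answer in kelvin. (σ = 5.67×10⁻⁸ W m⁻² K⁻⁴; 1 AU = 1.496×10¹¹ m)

d = 1.38 AU = 2.06×10¹¹ m.
Flux: S = L/(4πd²) = 9.57×10²⁶/(4π×(2.06×10¹¹)²) = 1790 W m⁻².
Energy balance: absorbed = emitted ⇒ πR²·S(1−A) = 4πR²·σT_eq⁴, so T_eq⁴ = S(1−A)/(4σ).
T_eq = [1790 × 0.79 / (4 × 5.67×10⁻⁸)]^(1/4) = (6.22×10⁹)^(1/4) = 281 K.

T_eq ≈ 281 K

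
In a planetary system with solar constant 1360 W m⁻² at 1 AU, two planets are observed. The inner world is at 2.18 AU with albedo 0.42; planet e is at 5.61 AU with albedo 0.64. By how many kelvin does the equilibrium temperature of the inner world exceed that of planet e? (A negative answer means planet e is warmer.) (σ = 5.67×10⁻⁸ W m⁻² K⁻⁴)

ΔT ≈ 73.5 K

T_eq = [S₀(1−A)/(4σd²)]^(1/4), so T ∝ (1−A)^(1/4) / √d.
T₁ = [1360×0.58/(4×5.67×10⁻⁸×2.18²)]^(1/4) = 164.48 K.
T₂ = [1360×0.36/(4×5.67×10⁻⁸×5.61²)]^(1/4) = 91.01 K.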